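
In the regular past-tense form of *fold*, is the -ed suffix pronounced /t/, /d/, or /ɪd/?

The stem *fold* ends in /t/ or /d/.
The -ed suffix is realized as /ɪd/ after /t, d/; as /t/ after other voiceless consonants; and as /d/ after other voiced sounds.
So -ed on *fold* is pronounced /ɪd/.

/ɪd/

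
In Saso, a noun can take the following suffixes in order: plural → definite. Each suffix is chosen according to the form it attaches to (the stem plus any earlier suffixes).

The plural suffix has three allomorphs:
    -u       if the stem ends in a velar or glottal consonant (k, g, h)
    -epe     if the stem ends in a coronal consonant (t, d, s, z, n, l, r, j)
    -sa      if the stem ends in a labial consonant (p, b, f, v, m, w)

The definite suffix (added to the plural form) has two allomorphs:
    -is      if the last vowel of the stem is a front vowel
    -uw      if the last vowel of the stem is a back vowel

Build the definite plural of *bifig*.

bifiguuw

The final consonant of *bifig* is /g/, which is velar/glottal, so the plural suffix is -u, giving *bifigu*.
The plural form *bifigu*: last vowel = /u/, a back vowel → -uw → *bifiguuw*.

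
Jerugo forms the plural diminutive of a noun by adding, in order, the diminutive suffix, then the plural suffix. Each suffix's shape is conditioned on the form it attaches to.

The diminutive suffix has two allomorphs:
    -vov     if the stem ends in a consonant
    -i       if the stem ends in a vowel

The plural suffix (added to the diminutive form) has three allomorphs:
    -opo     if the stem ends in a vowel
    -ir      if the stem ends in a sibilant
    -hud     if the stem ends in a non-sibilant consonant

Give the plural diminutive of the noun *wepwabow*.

*wepwabow*: final sound = /w/, a consonant → -vov → *wepwabowvov*.
Since the final sound of the diminutive form *wepwabowvov* is /v/ (a non-sibilant consonant), it takes -hud, giving *wepwabowvovhud*.

wepwabowvovhud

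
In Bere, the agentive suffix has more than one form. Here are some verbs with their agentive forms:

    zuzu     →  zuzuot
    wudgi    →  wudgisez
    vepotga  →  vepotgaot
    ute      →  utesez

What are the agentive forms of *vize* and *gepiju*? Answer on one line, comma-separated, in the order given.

vizesez, gepijuot

The alternation tracks the last vowel of the stem — -sez when the last vowel of the stem is a front vowel (*wudgi*, *ute*); -ot when the last vowel of the stem is a back vowel (*zuzu*, *vepotga*).
*vize* — last vowel /e/ (a front vowel) → -sez → *vizesez*.
*gepiju* — last vowel /u/ (a back vowel) → -ot → *gepijuot*.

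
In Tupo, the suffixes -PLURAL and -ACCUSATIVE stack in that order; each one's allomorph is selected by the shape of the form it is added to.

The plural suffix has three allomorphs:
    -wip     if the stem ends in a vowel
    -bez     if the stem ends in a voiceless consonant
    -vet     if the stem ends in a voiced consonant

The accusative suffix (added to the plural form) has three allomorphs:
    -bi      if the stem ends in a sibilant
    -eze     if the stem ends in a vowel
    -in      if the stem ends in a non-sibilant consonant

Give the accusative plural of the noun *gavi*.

gaviwipin

Since the final sound of *gavi* is /i/ (a vowel), it takes -wip, giving *gaviwip*.
Since the final sound of the plural form *gaviwip* is /p/ (a non-sibilant consonant), it takes -in, giving *gaviwipin*.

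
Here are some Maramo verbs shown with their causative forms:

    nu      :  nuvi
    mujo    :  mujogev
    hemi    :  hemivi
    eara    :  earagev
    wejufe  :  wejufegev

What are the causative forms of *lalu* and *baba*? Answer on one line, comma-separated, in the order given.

laluvi, babagev

Looking at the last vowel of each stem: -vi when the last vowel of the stem is a high vowel (*nu*, *hemi*); -gev when the last vowel of the stem is a non-high vowel (*mujo*, *eara*, *wejufe*).
*lalu* — last vowel /u/ (a high vowel) → -vi → *laluvi*.
Since the last vowel of *baba* is /a/ (a non-high vowel), it takes -gev, giving *babagev*.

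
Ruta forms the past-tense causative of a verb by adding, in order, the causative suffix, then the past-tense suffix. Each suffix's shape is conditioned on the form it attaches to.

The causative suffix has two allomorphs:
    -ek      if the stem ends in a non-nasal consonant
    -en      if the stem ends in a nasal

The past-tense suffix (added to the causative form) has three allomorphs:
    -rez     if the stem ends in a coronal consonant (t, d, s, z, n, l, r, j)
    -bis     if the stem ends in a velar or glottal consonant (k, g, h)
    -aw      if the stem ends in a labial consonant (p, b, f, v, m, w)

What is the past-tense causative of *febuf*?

The final consonant of *febuf* is /f/, which is non-nasal, so the causative suffix is -ek, giving *febufek*.
The causative form *febufek*: final consonant = /k/, velar/glottal → -bis → *febufekbis*.

febufekbis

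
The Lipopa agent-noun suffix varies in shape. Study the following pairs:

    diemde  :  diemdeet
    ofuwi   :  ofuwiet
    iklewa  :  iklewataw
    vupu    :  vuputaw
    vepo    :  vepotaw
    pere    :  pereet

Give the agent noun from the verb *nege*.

The alternation tracks the last vowel of the stem — -et when the last vowel of the stem is a front vowel (*diemde*, *ofuwi*, *pere*); -taw when the last vowel of the stem is a back vowel (*iklewa*, *vupu*, *vepo*).
*nege* — last vowel /e/ (a front vowel) → -et → *negeet*.

negeet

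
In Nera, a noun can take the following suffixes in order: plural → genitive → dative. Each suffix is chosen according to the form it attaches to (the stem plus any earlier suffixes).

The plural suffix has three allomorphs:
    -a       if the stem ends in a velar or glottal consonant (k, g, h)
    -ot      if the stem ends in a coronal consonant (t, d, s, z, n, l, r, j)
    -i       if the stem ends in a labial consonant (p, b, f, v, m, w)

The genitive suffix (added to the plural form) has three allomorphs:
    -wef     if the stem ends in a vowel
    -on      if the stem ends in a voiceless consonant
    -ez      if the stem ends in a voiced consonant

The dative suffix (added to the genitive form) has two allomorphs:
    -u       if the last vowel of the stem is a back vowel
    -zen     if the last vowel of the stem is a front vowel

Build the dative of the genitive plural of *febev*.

*febev*: final consonant = /v/, labial → -i → *febevi*.
The final sound of the plural form *febevi* is /i/, which is a vowel, so the genitive suffix is -wef, giving *febeviwef*.
The last vowel of the genitive form *febeviwef* is /e/, which is a front vowel, so the dative suffix is -zen, giving *febeviwefzen*.

febeviwefzen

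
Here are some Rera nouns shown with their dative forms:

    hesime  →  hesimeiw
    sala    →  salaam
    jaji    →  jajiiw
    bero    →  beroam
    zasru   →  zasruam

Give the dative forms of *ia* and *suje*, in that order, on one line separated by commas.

The pattern is front/back vowel harmony: -iw when the last vowel of the stem is a front vowel (*hesime*, *jaji*); -am when the last vowel of the stem is a back vowel (*sala*, *bero*, *zasru*).
The last vowel of *ia* is /a/, which is a back vowel, so the suffix is -am, giving *iaam*.
Since the last vowel of *suje* is /e/ (a front vowel), it takes -iw, giving *sujeiw*.

iaam, sujeiw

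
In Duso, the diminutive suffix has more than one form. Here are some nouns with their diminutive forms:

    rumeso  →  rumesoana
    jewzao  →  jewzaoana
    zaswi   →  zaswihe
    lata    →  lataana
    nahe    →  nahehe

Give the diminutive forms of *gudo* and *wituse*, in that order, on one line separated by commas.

Looking at the last vowel of each stem: -he when the last vowel of the stem is a front vowel (*zaswi*, *nahe*); -ana when the last vowel of the stem is a back vowel (*rumeso*, *jewzao*, *lata*).
*gudo*: last vowel = /o/, a back vowel → -ana → *gudoana*.
Since the last vowel of *wituse* is /e/ (a front vowel), it takes -he, giving *witusehe*.

gudoana, witusehe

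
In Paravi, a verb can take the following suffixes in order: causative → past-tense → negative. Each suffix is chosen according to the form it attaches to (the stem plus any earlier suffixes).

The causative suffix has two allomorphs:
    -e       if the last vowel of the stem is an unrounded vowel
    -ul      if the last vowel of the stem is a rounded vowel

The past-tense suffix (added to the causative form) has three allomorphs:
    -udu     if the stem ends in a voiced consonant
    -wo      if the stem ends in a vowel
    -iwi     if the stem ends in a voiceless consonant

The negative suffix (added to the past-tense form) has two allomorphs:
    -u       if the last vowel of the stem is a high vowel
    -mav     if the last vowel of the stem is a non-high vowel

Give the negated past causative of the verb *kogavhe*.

kogavheewomav

The last vowel of *kogavhe* is /e/, which is an unrounded vowel, so the causative suffix is -e, giving *kogavhee*.
The causative form *kogavhee*: final sound = /e/, a vowel → -wo → *kogavheewo*.
The past-tense form *kogavheewo* — last vowel /o/ (a non-high vowel) → -mav → *kogavheewomav*.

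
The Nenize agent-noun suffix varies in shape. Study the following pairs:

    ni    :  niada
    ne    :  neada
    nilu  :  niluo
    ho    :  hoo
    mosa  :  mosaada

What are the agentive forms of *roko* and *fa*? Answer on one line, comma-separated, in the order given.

rokoo, faada

The suffix is conditioned by the last vowel: -o when the last vowel of the stem is a rounded vowel (*nilu*, *ho*); -ada when the last vowel of the stem is an unrounded vowel (*ni*, *ne*, *mosa*).
Since the last vowel of *roko* is /o/ (a rounded vowel), it takes -o, giving *rokoo*.
Since the last vowel of *fa* is /a/ (an unrounded vowel), it takes -ada, giving *faada*.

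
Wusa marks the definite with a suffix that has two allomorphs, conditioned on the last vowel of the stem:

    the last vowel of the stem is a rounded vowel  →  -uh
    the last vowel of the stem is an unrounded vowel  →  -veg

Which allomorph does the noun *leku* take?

*leku* — last vowel /u/ (a rounded vowel) → -uh.

-uh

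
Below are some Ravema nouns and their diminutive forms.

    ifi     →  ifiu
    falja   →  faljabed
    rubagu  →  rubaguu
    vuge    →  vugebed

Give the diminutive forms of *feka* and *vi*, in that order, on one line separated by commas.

The suffix is conditioned by the last vowel: -u when the last vowel of the stem is a high vowel (*ifi*, *rubagu*); -bed when the last vowel of the stem is a non-high vowel (*falja*, *vuge*).
The last vowel of *feka* is /a/, which is a non-high vowel, so the suffix is -bed, giving *fekabed*.
Since the last vowel of *vi* is /i/ (a high vowel), it takes -u, giving *viu*.

fekabed, viu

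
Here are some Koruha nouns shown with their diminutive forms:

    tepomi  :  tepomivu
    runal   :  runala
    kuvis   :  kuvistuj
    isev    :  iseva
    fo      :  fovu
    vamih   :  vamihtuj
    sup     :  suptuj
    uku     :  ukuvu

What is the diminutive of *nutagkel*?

nutagkela

Looking at the final sound of each stem: -tuj when the stem ends in a voiceless consonant (*kuvis*, *vamih*, *sup*); -a when the stem ends in a voiced consonant (*runal*, *isev*); -vu when the stem ends in a vowel (*tepomi*, *fo*, *uku*).
*nutagkel*: final sound = /l/, a voiced consonant → -a → *nutagkela*.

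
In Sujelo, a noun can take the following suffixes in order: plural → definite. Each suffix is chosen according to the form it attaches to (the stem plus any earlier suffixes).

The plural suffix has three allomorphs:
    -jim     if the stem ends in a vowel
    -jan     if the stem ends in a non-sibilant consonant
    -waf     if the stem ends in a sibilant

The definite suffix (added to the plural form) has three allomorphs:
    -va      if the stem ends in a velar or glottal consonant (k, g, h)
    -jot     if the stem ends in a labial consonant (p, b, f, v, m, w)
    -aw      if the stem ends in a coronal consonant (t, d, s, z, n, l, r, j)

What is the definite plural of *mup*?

Since the final sound of *mup* is /p/ (a non-sibilant consonant), it takes -jan, giving *mupjan*.
Since the final consonant of the plural form *mupjan* is /n/ (coronal), it takes -aw, giving *mupjanaw*.

mupjanaw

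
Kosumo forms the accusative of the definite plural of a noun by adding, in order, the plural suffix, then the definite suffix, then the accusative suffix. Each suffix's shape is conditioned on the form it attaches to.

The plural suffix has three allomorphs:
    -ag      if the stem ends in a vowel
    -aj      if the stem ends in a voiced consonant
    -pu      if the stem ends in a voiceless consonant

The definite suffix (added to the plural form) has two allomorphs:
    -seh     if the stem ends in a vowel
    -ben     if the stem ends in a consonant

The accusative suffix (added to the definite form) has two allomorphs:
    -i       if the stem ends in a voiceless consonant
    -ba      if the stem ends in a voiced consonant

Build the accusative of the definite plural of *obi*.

*obi* — final sound /i/ (a vowel) → -ag → *obiag*.
The plural form *obiag*: final sound = /g/, a consonant → -ben → *obiagben*.
The definite form *obiagben*: final consonant = /n/, voiced → -ba → *obiagbenba*.

obiagbenba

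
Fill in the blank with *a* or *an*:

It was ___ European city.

The indefinite article is chosen by the initial *sound* of the following word, not its spelling.
*European* begins with the sound /jʊ/ (eu pronounced /jʊ/) — a consonant sound.
So the article is *a*: It was a European city.

a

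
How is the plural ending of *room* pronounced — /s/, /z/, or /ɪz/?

The stem *room* ends in a voiced non-sibilant sound.
The plural suffix surfaces as /ɪz/ after sibilants, /s/ after other voiceless consonants, and /z/ after other voiced sounds.
So the plural -s on *room* is pronounced /z/.

/z/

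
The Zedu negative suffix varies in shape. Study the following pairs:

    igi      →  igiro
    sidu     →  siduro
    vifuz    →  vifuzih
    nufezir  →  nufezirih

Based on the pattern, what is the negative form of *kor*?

The pattern is consonant vs. vowel: -ih when the stem ends in a consonant (*vifuz*, *nufezir*); -ro when the stem ends in a vowel (*igi*, *sidu*).
Since the final sound of *kor* is /r/ (a consonant), it takes -ih, giving *korih*.

korih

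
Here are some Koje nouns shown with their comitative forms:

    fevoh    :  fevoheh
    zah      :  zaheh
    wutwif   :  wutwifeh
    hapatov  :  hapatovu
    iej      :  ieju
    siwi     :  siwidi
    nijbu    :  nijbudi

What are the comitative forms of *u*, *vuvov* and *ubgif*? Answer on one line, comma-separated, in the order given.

udi, vuvovu, ubgifeh

The pattern is voicing of the final sound: -eh when the stem ends in a voiceless consonant (*fevoh*, *zah*, *wutwif*); -u when the stem ends in a voiced consonant (*hapatov*, *iej*); -di when the stem ends in a vowel (*siwi*, *nijbu*).
Since the final sound of *u* is /u/ (a vowel), it takes -di, giving *udi*.
*vuvov*: final sound = /v/, a voiced consonant → -u → *vuvovu*.
*ubgif*: final sound = /f/, a voiceless consonant → -eh → *ubgifeh*.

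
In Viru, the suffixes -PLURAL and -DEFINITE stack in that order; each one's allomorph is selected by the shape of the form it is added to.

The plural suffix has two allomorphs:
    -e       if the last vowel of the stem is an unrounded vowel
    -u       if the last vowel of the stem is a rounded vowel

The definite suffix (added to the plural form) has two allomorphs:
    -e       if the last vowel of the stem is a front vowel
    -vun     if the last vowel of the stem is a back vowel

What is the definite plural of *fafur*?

fafuruvun

*fafur* — last vowel /u/ (a rounded vowel) → -u → *fafuru*.
The last vowel of the plural form *fafuru* is /u/, which is a back vowel, so the definite suffix is -vun, giving *fafuruvun*.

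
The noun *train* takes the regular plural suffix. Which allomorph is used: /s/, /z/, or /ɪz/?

The stem *train* ends in a voiced non-sibilant sound.
The plural suffix surfaces as /ɪz/ after sibilants, /s/ after other voiceless consonants, and /z/ after other voiced sounds.
So the plural -s on *train* is pronounced /z/.

/z/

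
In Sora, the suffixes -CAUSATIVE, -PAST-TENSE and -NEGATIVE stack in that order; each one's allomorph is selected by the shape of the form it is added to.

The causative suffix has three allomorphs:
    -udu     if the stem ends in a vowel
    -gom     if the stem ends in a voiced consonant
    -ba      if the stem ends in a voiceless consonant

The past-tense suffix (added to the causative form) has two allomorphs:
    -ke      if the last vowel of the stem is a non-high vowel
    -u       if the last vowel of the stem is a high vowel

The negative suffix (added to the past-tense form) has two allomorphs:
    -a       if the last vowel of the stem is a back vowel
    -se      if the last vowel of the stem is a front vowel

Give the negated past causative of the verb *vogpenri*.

*vogpenri*: final sound = /i/, a vowel → -udu → *vogpenriudu*.
The last vowel of the causative form *vogpenriudu* is /u/, which is a high vowel, so the past-tense suffix is -u, giving *vogpenriuduu*.
The last vowel of the past-tense form *vogpenriuduu* is /u/, which is a back vowel, so the negative suffix is -a, giving *vogpenriuduua*.

vogpenriuduua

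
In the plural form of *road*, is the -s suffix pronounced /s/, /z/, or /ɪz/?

/z/

The stem *road* ends in a voiced non-sibilant sound.
The plural suffix surfaces as /ɪz/ after sibilants, /s/ after other voiceless consonants, and /z/ after other voiced sounds.
So the plural -s on *road* is pronounced /z/.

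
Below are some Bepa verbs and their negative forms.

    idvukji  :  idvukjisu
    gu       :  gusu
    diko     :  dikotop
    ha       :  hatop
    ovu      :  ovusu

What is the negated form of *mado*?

The suffix is conditioned by the last vowel: -su when the last vowel of the stem is a high vowel (*idvukji*, *gu*, *ovu*); -top when the last vowel of the stem is a non-high vowel (*diko*, *ha*).
*mado* — last vowel /o/ (a non-high vowel) → -top → *madotop*.

madotop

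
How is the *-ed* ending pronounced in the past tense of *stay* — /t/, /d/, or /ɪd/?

/d/

The stem *stay* ends in a voiced sound other than /d/.
The -ed suffix is realized as /ɪd/ after /t, d/; as /t/ after other voiceless consonants; and as /d/ after other voiced sounds.
So -ed on *stay* is pronounced /d/.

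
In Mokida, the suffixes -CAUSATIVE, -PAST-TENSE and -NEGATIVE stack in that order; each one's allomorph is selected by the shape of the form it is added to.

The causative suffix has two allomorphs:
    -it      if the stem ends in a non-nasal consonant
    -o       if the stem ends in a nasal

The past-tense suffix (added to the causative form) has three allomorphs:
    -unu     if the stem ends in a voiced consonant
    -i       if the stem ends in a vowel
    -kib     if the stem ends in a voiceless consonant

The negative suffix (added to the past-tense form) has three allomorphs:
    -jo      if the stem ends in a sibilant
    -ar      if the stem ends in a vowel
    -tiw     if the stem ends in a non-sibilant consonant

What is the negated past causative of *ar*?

*ar*: final consonant = /r/, non-nasal → -it → *arit*.
The causative form *arit*: final sound = /t/, a voiceless consonant → -kib → *aritkib*.
The past-tense form *aritkib* — final sound /b/ (a non-sibilant consonant) → -tiw → *aritkibtiw*.

aritkibtiw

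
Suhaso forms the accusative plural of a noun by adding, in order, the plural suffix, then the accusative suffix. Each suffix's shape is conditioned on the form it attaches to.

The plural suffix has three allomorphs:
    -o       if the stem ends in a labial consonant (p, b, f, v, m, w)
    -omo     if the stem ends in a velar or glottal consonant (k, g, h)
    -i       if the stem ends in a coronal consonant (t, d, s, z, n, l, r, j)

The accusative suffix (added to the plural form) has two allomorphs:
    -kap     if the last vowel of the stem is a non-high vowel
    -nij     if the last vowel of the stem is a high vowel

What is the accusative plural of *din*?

Since the final consonant of *din* is /n/ (coronal), it takes -i, giving *dini*.
Since the last vowel of the plural form *dini* is /i/ (a high vowel), it takes -nij, giving *dininij*.

dininij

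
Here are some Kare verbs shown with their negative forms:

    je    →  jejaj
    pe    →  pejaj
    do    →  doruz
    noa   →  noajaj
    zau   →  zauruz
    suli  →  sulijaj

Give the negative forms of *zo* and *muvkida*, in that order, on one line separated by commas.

The suffix is conditioned by the last vowel: -ruz when the last vowel of the stem is a rounded vowel (*do*, *zau*); -jaj when the last vowel of the stem is an unrounded vowel (*je*, *pe*, *noa*, *suli*).
The last vowel of *zo* is /o/, which is a rounded vowel, so the suffix is -ruz, giving *zoruz*.
*muvkida*: last vowel = /a/, an unrounded vowel → -jaj → *muvkidajaj*.

zoruz, muvkidajaj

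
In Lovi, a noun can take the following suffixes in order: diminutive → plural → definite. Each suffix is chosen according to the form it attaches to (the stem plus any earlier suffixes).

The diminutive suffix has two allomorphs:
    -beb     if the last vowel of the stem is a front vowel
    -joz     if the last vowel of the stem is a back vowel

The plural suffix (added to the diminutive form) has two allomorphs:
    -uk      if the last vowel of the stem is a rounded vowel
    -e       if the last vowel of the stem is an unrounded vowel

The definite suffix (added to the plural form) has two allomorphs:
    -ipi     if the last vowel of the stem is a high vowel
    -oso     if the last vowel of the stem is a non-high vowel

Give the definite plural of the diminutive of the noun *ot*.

*ot* — last vowel /o/ (a back vowel) → -joz → *otjoz*.
Since the last vowel of the diminutive form *otjoz* is /o/ (a rounded vowel), it takes -uk, giving *otjozuk*.
Since the last vowel of the plural form *otjozuk* is /u/ (a high vowel), it takes -ipi, giving *otjozukipi*.

otjozukipi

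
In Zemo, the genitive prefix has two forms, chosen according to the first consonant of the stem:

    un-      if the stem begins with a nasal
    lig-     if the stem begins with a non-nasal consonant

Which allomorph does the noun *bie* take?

Since the first consonant of *bie* is /b/ (non-nasal), it takes lig-.

lig-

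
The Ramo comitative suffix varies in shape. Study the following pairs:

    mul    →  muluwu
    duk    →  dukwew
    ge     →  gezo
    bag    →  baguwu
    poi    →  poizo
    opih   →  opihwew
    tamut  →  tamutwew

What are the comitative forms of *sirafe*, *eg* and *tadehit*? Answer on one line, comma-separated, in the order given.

The suffix is conditioned by the final sound: -wew when the stem ends in a voiceless consonant (*duk*, *opih*, *tamut*); -uwu when the stem ends in a voiced consonant (*mul*, *bag*); -zo when the stem ends in a vowel (*ge*, *poi*).
Since the final sound of *sirafe* is /e/ (a vowel), it takes -zo, giving *sirafezo*.
The final sound of *eg* is /g/, which is a voiced consonant, so the suffix is -uwu, giving *eguwu*.
*tadehit*: final sound = /t/, a voiceless consonant → -wew → *tadehitwew*.

sirafezo, eguwu, tadehitwew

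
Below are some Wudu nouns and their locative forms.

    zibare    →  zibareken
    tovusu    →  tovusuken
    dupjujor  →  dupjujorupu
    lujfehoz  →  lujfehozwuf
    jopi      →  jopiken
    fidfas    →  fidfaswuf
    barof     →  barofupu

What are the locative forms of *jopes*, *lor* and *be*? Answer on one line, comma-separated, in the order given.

jopeswuf, lorupu, beken

The alternation tracks the final sound of the stem — -wuf when the stem ends in a sibilant (*lujfehoz*, *fidfas*); -upu when the stem ends in a non-sibilant consonant (*dupjujor*, *barof*); -ken when the stem ends in a vowel (*zibare*, *tovusu*, *jopi*).
*jopes*: final sound = /s/, a sibilant → -wuf → *jopeswuf*.
Since the final sound of *lor* is /r/ (a non-sibilant consonant), it takes -upu, giving *lorupu*.
Since the final sound of *be* is /e/ (a vowel), it takes -ken, giving *beken*.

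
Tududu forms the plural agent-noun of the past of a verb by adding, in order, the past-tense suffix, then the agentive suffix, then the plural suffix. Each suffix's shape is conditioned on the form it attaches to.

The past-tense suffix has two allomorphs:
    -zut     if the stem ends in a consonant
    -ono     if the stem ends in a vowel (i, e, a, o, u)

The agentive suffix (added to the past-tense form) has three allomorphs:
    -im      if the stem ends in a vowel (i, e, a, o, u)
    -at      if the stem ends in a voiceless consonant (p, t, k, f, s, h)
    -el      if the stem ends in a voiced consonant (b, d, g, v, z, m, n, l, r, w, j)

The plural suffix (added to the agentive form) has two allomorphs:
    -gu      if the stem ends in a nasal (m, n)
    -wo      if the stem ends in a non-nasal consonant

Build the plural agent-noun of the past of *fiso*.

Since the final sound of *fiso* is /o/ (a vowel), it takes -ono, giving *fisoono*.
Since the final sound of the past-tense form *fisoono* is /o/ (a vowel), it takes -im, giving *fisoonoim*.
The agentive form *fisoonoim*: final consonant = /m/, a nasal → -gu → *fisoonoimgu*.

fisoonoimgu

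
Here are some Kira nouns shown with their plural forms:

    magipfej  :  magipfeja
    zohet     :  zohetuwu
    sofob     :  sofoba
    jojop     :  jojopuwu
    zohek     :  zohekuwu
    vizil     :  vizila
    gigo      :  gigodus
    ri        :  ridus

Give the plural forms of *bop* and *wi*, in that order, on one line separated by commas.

bopuwu, widus

The pattern is voicing of the final sound: -uwu when the stem ends in a voiceless consonant (*zohet*, *jojop*, *zohek*); -a when the stem ends in a voiced consonant (*magipfej*, *sofob*, *vizil*); -dus when the stem ends in a vowel (*gigo*, *ri*).
Since the final sound of *bop* is /p/ (a voiceless consonant), it takes -uwu, giving *bopuwu*.
*wi*: final sound = /i/, a vowel → -dus → *widus*.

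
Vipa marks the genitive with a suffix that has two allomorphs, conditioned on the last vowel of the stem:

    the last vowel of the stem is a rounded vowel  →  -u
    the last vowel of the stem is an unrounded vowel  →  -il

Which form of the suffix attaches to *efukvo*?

*efukvo*: last vowel = /o/, a rounded vowel → -u.

-u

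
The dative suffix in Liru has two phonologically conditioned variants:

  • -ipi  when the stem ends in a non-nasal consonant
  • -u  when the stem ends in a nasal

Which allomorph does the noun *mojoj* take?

*mojoj*: final consonant = /j/, non-nasal → -ipi.

-ipi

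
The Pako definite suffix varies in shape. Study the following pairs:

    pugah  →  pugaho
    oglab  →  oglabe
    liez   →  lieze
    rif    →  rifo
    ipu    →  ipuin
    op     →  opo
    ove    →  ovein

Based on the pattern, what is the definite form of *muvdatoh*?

muvdatoho

The alternation tracks the final sound of the stem — -o when the stem ends in a voiceless consonant (*pugah*, *rif*, *op*); -e when the stem ends in a voiced consonant (*oglab*, *liez*); -in when the stem ends in a vowel (*ipu*, *ove*).
*muvdatoh*: final sound = /h/, a voiceless consonant → -o → *muvdatoho*.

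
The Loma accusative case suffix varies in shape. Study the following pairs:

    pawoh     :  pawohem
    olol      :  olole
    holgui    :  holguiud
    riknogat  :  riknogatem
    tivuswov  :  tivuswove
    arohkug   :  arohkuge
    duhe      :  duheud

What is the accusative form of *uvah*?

uvahem

The pattern is voicing of the final sound: -em when the stem ends in a voiceless consonant (*pawoh*, *riknogat*); -e when the stem ends in a voiced consonant (*olol*, *tivuswov*, *arohkug*); -ud when the stem ends in a vowel (*holgui*, *duhe*).
*uvah*: final sound = /h/, a voiceless consonant → -em → *uvahem*.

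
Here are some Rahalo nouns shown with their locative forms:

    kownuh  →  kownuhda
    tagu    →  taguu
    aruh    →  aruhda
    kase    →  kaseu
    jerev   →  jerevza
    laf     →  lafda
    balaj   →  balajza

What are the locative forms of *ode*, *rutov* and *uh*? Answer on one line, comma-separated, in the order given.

The pattern is voicing of the final sound: -da when the stem ends in a voiceless consonant (*kownuh*, *aruh*, *laf*); -za when the stem ends in a voiced consonant (*jerev*, *balaj*); -u when the stem ends in a vowel (*tagu*, *kase*).
The final sound of *ode* is /e/, which is a vowel, so the suffix is -u, giving *odeu*.
*rutov*: final sound = /v/, a voiced consonant → -za → *rutovza*.
Since the final sound of *uh* is /h/ (a voiceless consonant), it takes -da, giving *uhda*.

odeu, rutovza, uhda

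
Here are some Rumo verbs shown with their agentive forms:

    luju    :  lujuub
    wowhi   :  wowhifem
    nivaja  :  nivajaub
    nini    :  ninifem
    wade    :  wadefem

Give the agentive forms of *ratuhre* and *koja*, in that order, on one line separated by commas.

ratuhrefem, kojaub

The alternation tracks the last vowel of the stem — -fem when the last vowel of the stem is a front vowel (*wowhi*, *nini*, *wade*); -ub when the last vowel of the stem is a back vowel (*luju*, *nivaja*).
*ratuhre* — last vowel /e/ (a front vowel) → -fem → *ratuhrefem*.
*koja* — last vowel /a/ (a back vowel) → -ub → *kojaub*.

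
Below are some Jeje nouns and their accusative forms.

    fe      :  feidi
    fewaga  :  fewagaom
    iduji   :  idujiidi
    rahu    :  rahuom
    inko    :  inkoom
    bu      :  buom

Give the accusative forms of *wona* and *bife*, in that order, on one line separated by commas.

The suffix is conditioned by the last vowel: -idi when the last vowel of the stem is a front vowel (*fe*, *iduji*); -om when the last vowel of the stem is a back vowel (*fewaga*, *rahu*, *inko*, *bu*).
Since the last vowel of *wona* is /a/ (a back vowel), it takes -om, giving *wonaom*.
*bife*: last vowel = /e/, a front vowel → -idi → *bifeidi*.

wonaom, bifeidi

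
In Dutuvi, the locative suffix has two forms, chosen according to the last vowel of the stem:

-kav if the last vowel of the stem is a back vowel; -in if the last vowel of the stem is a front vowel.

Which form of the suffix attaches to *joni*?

-in

Since the last vowel of *joni* is /i/ (a front vowel), it takes -in.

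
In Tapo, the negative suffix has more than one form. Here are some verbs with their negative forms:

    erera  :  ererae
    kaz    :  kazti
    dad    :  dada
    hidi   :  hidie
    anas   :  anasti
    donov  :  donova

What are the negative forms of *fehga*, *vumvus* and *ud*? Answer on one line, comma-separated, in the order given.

fehgae, vumvusti, uda

The suffix is conditioned by the final sound: -ti when the stem ends in a sibilant (*kaz*, *anas*); -a when the stem ends in a non-sibilant consonant (*dad*, *donov*); -e when the stem ends in a vowel (*erera*, *hidi*).
The final sound of *fehga* is /a/, which is a vowel, so the suffix is -e, giving *fehgae*.
*vumvus*: final sound = /s/, a sibilant → -ti → *vumvusti*.
*ud*: final sound = /d/, a non-sibilant consonant → -a → *uda*.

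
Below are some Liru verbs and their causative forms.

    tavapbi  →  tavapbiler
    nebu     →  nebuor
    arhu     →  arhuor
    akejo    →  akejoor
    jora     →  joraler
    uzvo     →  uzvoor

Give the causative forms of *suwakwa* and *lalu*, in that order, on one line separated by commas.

The pattern is rounding harmony: -or when the last vowel of the stem is a rounded vowel (*nebu*, *arhu*, *akejo*, *uzvo*); -ler when the last vowel of the stem is an unrounded vowel (*tavapbi*, *jora*).
Since the last vowel of *suwakwa* is /a/ (an unrounded vowel), it takes -ler, giving *suwakwaler*.
*lalu*: last vowel = /u/, a rounded vowel → -or → *laluor*.

suwakwaler, laluor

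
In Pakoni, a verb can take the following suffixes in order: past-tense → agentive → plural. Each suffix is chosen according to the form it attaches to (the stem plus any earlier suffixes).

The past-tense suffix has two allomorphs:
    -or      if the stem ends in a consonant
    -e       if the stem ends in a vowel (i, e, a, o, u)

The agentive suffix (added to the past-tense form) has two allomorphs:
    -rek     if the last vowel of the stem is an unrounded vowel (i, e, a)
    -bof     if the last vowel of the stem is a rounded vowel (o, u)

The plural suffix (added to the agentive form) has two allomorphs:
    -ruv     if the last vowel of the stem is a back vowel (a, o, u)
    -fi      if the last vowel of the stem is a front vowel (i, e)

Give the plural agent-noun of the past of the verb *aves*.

The final sound of *aves* is /s/, which is a consonant, so the past-tense suffix is -or, giving *avesor*.
The past-tense form *avesor*: last vowel = /o/, a rounded vowel → -bof → *avesorbof*.
The agentive form *avesorbof* — last vowel /o/ (a back vowel) → -ruv → *avesorbofruv*.

avesorbofruv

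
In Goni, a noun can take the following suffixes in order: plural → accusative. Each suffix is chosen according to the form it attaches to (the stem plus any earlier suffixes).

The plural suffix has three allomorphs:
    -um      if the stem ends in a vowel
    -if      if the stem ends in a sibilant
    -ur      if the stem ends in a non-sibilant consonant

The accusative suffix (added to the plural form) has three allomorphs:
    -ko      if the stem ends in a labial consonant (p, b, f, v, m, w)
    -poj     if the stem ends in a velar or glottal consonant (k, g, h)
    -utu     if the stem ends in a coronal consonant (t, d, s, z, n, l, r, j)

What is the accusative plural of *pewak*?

The final sound of *pewak* is /k/, which is a non-sibilant consonant, so the plural suffix is -ur, giving *pewakur*.
The plural form *pewakur* — final consonant /r/ (coronal) → -utu → *pewakurutu*.

pewakurutu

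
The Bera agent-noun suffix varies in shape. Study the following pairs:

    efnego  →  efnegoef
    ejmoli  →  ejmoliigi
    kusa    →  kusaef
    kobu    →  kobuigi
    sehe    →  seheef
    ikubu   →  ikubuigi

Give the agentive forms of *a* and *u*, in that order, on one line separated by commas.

The alternation tracks the last vowel of the stem — -igi when the last vowel of the stem is a high vowel (*ejmoli*, *kobu*, *ikubu*); -ef when the last vowel of the stem is a non-high vowel (*efnego*, *kusa*, *sehe*).
*a* — last vowel /a/ (a non-high vowel) → -ef → *aef*.
Since the last vowel of *u* is /u/ (a high vowel), it takes -igi, giving *uigi*.

aef, uigi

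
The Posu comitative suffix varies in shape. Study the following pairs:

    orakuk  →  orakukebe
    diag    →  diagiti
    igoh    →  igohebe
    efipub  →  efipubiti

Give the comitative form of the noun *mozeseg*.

mozesegiti

The suffix is conditioned by the final consonant: -ebe when the stem ends in a voiceless consonant (*orakuk*, *igoh*); -iti when the stem ends in a voiced consonant (*diag*, *efipub*).
Since the final consonant of *mozeseg* is /g/ (voiced), it takes -iti, giving *mozesegiti*.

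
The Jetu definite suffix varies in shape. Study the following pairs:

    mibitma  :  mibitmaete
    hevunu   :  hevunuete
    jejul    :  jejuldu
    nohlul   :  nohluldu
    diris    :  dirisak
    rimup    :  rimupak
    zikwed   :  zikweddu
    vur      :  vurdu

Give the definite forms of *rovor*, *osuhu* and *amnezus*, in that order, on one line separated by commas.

The alternation tracks the final sound of the stem — -ak when the stem ends in a voiceless consonant (*diris*, *rimup*); -du when the stem ends in a voiced consonant (*jejul*, *nohlul*, *zikwed*, *vur*); -ete when the stem ends in a vowel (*mibitma*, *hevunu*).
The final sound of *rovor* is /r/, which is a voiced consonant, so the suffix is -du, giving *rovordu*.
*osuhu*: final sound = /u/, a vowel → -ete → *osuhuete*.
Since the final sound of *amnezus* is /s/ (a voiceless consonant), it takes -ak, giving *amnezusak*.

rovordu, osuhuete, amnezusak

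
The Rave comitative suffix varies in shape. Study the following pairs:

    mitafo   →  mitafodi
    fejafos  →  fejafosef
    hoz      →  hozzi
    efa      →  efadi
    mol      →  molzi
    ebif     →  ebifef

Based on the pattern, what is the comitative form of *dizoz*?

The alternation tracks the final sound of the stem — -ef when the stem ends in a voiceless consonant (*fejafos*, *ebif*); -zi when the stem ends in a voiced consonant (*hoz*, *mol*); -di when the stem ends in a vowel (*mitafo*, *efa*).
*dizoz* — final sound /z/ (a voiced consonant) → -zi → *dizozzi*.

dizozzi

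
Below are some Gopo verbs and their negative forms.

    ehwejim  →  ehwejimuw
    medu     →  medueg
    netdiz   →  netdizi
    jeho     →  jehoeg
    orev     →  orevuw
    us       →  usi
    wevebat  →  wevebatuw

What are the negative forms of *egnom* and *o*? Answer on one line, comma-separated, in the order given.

egnomuw, oeg

The alternation tracks the final sound of the stem — -i when the stem ends in a sibilant (*netdiz*, *us*); -uw when the stem ends in a non-sibilant consonant (*ehwejim*, *orev*, *wevebat*); -eg when the stem ends in a vowel (*medu*, *jeho*).
Since the final sound of *egnom* is /m/ (a non-sibilant consonant), it takes -uw, giving *egnomuw*.
Since the final sound of *o* is /o/ (a vowel), it takes -eg, giving *oeg*.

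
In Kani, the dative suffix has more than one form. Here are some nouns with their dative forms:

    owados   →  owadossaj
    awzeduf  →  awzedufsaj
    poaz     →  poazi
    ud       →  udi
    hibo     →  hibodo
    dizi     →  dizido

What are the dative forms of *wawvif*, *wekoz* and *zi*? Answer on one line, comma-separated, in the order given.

wawvifsaj, wekozi, zido

Looking at the final sound of each stem: -saj when the stem ends in a voiceless consonant (*owados*, *awzeduf*); -i when the stem ends in a voiced consonant (*poaz*, *ud*); -do when the stem ends in a vowel (*hibo*, *dizi*).
*wawvif*: final sound = /f/, a voiceless consonant → -saj → *wawvifsaj*.
*wekoz* — final sound /z/ (a voiced consonant) → -i → *wekozi*.
The final sound of *zi* is /i/, which is a vowel, so the suffix is -do, giving *zido*.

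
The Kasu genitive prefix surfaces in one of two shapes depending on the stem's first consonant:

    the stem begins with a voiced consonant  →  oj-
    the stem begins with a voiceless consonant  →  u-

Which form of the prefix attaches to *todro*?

u-

*todro*: first consonant = /t/, voiceless → u-.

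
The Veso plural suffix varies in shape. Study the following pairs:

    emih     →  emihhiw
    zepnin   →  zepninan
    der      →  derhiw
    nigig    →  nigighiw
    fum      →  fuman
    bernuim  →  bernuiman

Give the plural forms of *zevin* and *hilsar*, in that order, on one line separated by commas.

zevinan, hilsarhiw

The alternation tracks the final consonant of the stem — -an when the stem ends in a nasal (*zepnin*, *fum*, *bernuim*); -hiw when the stem ends in a non-nasal consonant (*emih*, *der*, *nigig*).
*zevin* — final consonant /n/ (a nasal) → -an → *zevinan*.
The final consonant of *hilsar* is /r/, which is non-nasal, so the suffix is -hiw, giving *hilsarhiw*.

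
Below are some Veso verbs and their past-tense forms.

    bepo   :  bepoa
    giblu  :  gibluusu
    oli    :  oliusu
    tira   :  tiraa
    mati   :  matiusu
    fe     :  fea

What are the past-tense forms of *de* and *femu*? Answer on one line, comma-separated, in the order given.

The suffix is conditioned by the last vowel: -usu when the last vowel of the stem is a high vowel (*giblu*, *oli*, *mati*); -a when the last vowel of the stem is a non-high vowel (*bepo*, *tira*, *fe*).
*de*: last vowel = /e/, a non-high vowel → -a → *dea*.
The last vowel of *femu* is /u/, which is a high vowel, so the suffix is -usu, giving *femuusu*.

dea, femuusu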